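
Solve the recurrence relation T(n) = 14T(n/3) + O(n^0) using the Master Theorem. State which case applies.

Master Theorem for T(n) = 14T(n/3) + O(n^0):

a = 14, b = 3, c = 0
log_b(a) = log_3(14) = 2.4022

Case 1: c = 0 < log_3(14) = 2.4022
T(n) = O(n^(log_3 14))

For T(n) = 14T(n/3) + O(n^0): log_3(14) = 2.4022. This is Case 1 of the Master Theorem (c < log_b(a), work dominated by leaves), giving O(n^(log_3 14)).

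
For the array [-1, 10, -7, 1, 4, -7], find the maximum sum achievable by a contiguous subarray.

Using Kadane's algorithm on [-1, 10, -7, 1, 4, -7]:

Scanning through the array:
Position 1 (value 10): max_ending_here = 10, max_so_far = 10
Position 2 (value -7): max_ending_here = 3, max_so_far = 10
Position 3 (value 1): max_ending_here = 4, max_so_far = 10
Position 4 (value 4): max_ending_here = 8, max_so_far = 10
Position 5 (value -7): max_ending_here = 1, max_so_far = 10

Maximum subarray: [10]
Maximum sum: 10

The maximum subarray is [10] with sum 10. This subarray runs from index 1 to index 1.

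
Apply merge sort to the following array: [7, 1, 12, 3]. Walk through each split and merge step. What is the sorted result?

Merge sort trace:

Split: [7, 1, 12, 3] -> [7, 1] and [12, 3]
  Split: [7, 1] -> [7] and [1]
  Merge: [7] + [1] -> [1, 7]
  Split: [12, 3] -> [12] and [3]
  Merge: [12] + [3] -> [3, 12]
Merge: [1, 7] + [3, 12] -> [1, 3, 7, 12]

Final sorted array: [1, 3, 7, 12]

The merge sort proceeds by recursively splitting the array and merging sorted halves.
After all merges, the sorted array is [1, 3, 7, 12].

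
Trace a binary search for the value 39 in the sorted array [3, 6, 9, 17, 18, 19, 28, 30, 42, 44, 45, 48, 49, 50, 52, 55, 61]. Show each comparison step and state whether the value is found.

Binary search for 39 in [3, 6, 9, 17, 18, 19, 28, 30, 42, 44, 45, 48, 49, 50, 52, 55, 61]:

lo=0, hi=16, mid=8, arr[mid]=42 -> 42 > 39, search left half
lo=0, hi=7, mid=3, arr[mid]=17 -> 17 < 39, search right half
lo=4, hi=7, mid=5, arr[mid]=19 -> 19 < 39, search right half
lo=6, hi=7, mid=6, arr[mid]=28 -> 28 < 39, search right half
lo=7, hi=7, mid=7, arr[mid]=30 -> 30 < 39, search right half
lo=8 > hi=7, target 39 not found

Binary search determines that 39 is not in the array after 5 comparisons. The search space was exhausted without finding the target.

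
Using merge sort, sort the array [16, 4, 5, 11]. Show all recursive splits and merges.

Merge sort trace:

Split: [16, 4, 5, 11] -> [16, 4] and [5, 11]
  Split: [16, 4] -> [16] and [4]
  Merge: [16] + [4] -> [4, 16]
  Split: [5, 11] -> [5] and [11]
  Merge: [5] + [11] -> [5, 11]
Merge: [4, 16] + [5, 11] -> [4, 5, 11, 16]

Final sorted array: [4, 5, 11, 16]

The merge sort proceeds by recursively splitting the array and merging sorted halves.
After all merges, the sorted array is [4, 5, 11, 16].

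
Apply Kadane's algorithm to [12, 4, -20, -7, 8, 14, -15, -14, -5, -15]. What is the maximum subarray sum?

Using Kadane's algorithm on [12, 4, -20, -7, 8, 14, -15, -14, -5, -15]:

Scanning through the array:
Position 1 (value 4): max_ending_here = 16, max_so_far = 16
Position 2 (value -20): max_ending_here = -4, max_so_far = 16
Position 3 (value -7): max_ending_here = -7, max_so_far = 16
Position 4 (value 8): max_ending_here = 8, max_so_far = 16
Position 5 (value 14): max_ending_here = 22, max_so_far = 22
Position 6 (value -15): max_ending_here = 7, max_so_far = 22
Position 7 (value -14): max_ending_here = -7, max_so_far = 22
Position 8 (value -5): max_ending_here = -5, max_so_far = 22
Position 9 (value -15): max_ending_here = -15, max_so_far = 22

Maximum subarray: [8, 14]
Maximum sum: 22

The maximum subarray is [8, 14] with sum 22. This subarray runs from index 4 to index 5.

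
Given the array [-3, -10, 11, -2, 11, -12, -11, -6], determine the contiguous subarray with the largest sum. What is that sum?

Using Kadane's algorithm on [-3, -10, 11, -2, 11, -12, -11, -6]:

Scanning through the array:
Position 1 (value -10): max_ending_here = -10, max_so_far = -3
Position 2 (value 11): max_ending_here = 11, max_so_far = 11
Position 3 (value -2): max_ending_here = 9, max_so_far = 11
Position 4 (value 11): max_ending_here = 20, max_so_far = 20
Position 5 (value -12): max_ending_here = 8, max_so_far = 20
Position 6 (value -11): max_ending_here = -3, max_so_far = 20
Position 7 (value -6): max_ending_here = -6, max_so_far = 20

Maximum subarray: [11, -2, 11]
Maximum sum: 20

The maximum subarray is [11, -2, 11] with sum 20. This subarray runs from index 2 to index 4.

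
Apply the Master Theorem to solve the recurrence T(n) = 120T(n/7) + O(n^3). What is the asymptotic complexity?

Master Theorem for T(n) = 120T(n/7) + O(n^3):

a = 120, b = 7, c = 3
log_b(a) = log_7(120) = 2.4603

Case 3: c = 3 > log_7(120) = 2.4603
T(n) = O(n^3) = O(n^3)

For T(n) = 120T(n/7) + O(n^3): log_7(120) = 2.4603. This is Case 3 of the Master Theorem (c > log_b(a), work dominated by root), giving O(n^3).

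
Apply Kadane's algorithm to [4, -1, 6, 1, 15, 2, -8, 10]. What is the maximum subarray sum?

Using Kadane's algorithm on [4, -1, 6, 1, 15, 2, -8, 10]:

Scanning through the array:
Position 1 (value -1): max_ending_here = 3, max_so_far = 4
Position 2 (value 6): max_ending_here = 9, max_so_far = 9
Position 3 (value 1): max_ending_here = 10, max_so_far = 10
Position 4 (value 15): max_ending_here = 25, max_so_far = 25
Position 5 (value 2): max_ending_here = 27, max_so_far = 27
Position 6 (value -8): max_ending_here = 19, max_so_far = 27
Position 7 (value 10): max_ending_here = 29, max_so_far = 29

Maximum subarray: [4, -1, 6, 1, 15, 2, -8, 10]
Maximum sum: 29

The maximum subarray is [4, -1, 6, 1, 15, 2, -8, 10] with sum 29. This subarray runs from index 0 to index 7.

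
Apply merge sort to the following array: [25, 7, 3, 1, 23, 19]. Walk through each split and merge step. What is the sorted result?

Merge sort trace:

Split: [25, 7, 3, 1, 23, 19] -> [25, 7, 3] and [1, 23, 19]
  Split: [25, 7, 3] -> [25] and [7, 3]
    Split: [7, 3] -> [7] and [3]
    Merge: [7] + [3] -> [3, 7]
  Merge: [25] + [3, 7] -> [3, 7, 25]
  Split: [1, 23, 19] -> [1] and [23, 19]
    Split: [23, 19] -> [23] and [19]
    Merge: [23] + [19] -> [19, 23]
  Merge: [1] + [19, 23] -> [1, 19, 23]
Merge: [3, 7, 25] + [1, 19, 23] -> [1, 3, 7, 19, 23, 25]

Final sorted array: [1, 3, 7, 19, 23, 25]

The merge sort proceeds by recursively splitting the array and merging sorted halves.
After all merges, the sorted array is [1, 3, 7, 19, 23, 25].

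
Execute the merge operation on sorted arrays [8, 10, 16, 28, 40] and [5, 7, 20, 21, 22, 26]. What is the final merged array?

Merging process:

Compare 8 vs 5: take 5 from right. Merged: [5]
Compare 8 vs 7: take 7 from right. Merged: [5, 7]
Compare 8 vs 20: take 8 from left. Merged: [5, 7, 8]
Compare 10 vs 20: take 10 from left. Merged: [5, 7, 8, 10]
Compare 16 vs 20: take 16 from left. Merged: [5, 7, 8, 10, 16]
Compare 28 vs 20: take 20 from right. Merged: [5, 7, 8, 10, 16, 20]
Compare 28 vs 21: take 21 from right. Merged: [5, 7, 8, 10, 16, 20, 21]
Compare 28 vs 22: take 22 from right. Merged: [5, 7, 8, 10, 16, 20, 21, 22]
Compare 28 vs 26: take 26 from right. Merged: [5, 7, 8, 10, 16, 20, 21, 22, 26]
Append remaining from left: [28, 40]. Merged: [5, 7, 8, 10, 16, 20, 21, 22, 26, 28, 40]

Final merged array: [5, 7, 8, 10, 16, 20, 21, 22, 26, 28, 40]
Total comparisons: 9

The merged array is [5, 7, 8, 10, 16, 20, 21, 22, 26, 28, 40], requiring 9 comparisons. The merge step runs in O(n) time where n is the total number of elements.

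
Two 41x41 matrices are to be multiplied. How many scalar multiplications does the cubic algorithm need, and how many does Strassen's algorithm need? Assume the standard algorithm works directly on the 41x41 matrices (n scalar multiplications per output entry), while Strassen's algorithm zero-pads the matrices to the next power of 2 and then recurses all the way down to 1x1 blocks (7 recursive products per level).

Matrix multiplication for 41x41 matrices:

Strassen's algorithm requires power-of-2 dimensions. Pad 41x41 to 64x64 (next power of 2).

Standard algorithm: 41^3 = 68921 multiplications
Strassen's algorithm: 7^(log2(64)) = 7^6 = 117649 multiplications
Difference: 68921 - 117649 = -48728 (Strassen uses MORE here due to padding overhead — for small or just-over-power-of-2 n, padding can outweigh the per-level savings)

Standard: 68921 multiplications (41^3). Strassen: 117649 multiplications (7^6, after padding to 64x64). Strassen reduces 8 recursive multiplications to 7 at each level.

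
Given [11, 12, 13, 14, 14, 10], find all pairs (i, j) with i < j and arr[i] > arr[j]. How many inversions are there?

Finding inversions in [11, 12, 13, 14, 14, 10]:

(0, 5): arr[0]=11 > arr[5]=10
(1, 5): arr[1]=12 > arr[5]=10
(2, 5): arr[2]=13 > arr[5]=10
(3, 5): arr[3]=14 > arr[5]=10
(4, 5): arr[4]=14 > arr[5]=10

Total inversions: 5

The array has 5 inversion(s): (0,5), (1,5), (2,5), (3,5), (4,5). Each pair (i,j) satisfies i < j and arr[i] > arr[j].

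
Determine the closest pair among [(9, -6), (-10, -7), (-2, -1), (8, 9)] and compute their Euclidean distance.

Computing all pairwise distances among 4 points:

d((9, -6), (-10, -7)) = 19.0263
d((9, -6), (-2, -1)) = 12.083
d((9, -6), (8, 9)) = 15.0333
d((-10, -7), (-2, -1)) = 10.0 <-- minimum
d((-10, -7), (8, 9)) = 24.0832
d((-2, -1), (8, 9)) = 14.1421

Closest pair: (-10, -7) and (-2, -1) with distance 10.0

The closest pair is (-10, -7) and (-2, -1) with Euclidean distance 10.0. For 4 points, brute-force pairwise comparison is shown above. For large n, the divide-and-conquer algorithm (sort by x, recurse on halves, check the dividing strip) achieves O(n log n).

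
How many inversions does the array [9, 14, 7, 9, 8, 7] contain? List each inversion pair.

Finding inversions in [9, 14, 7, 9, 8, 7]:

(0, 2): arr[0]=9 > arr[2]=7
(0, 4): arr[0]=9 > arr[4]=8
(0, 5): arr[0]=9 > arr[5]=7
(1, 2): arr[1]=14 > arr[2]=7
(1, 3): arr[1]=14 > arr[3]=9
(1, 4): arr[1]=14 > arr[4]=8
(1, 5): arr[1]=14 > arr[5]=7
(3, 4): arr[3]=9 > arr[4]=8
(3, 5): arr[3]=9 > arr[5]=7
(4, 5): arr[4]=8 > arr[5]=7

Total inversions: 10

The array has 10 inversion(s): (0,2), (0,4), (0,5), (1,2), (1,3), (1,4), (1,5), (3,4), (3,5), (4,5). Each pair (i,j) satisfies i < j and arr[i] > arr[j].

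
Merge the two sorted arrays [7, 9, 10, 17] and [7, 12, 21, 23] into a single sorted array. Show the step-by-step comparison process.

Merging process:

Compare 7 vs 7: take 7 from left. Merged: [7]
Compare 9 vs 7: take 7 from right. Merged: [7, 7]
Compare 9 vs 12: take 9 from left. Merged: [7, 7, 9]
Compare 10 vs 12: take 10 from left. Merged: [7, 7, 9, 10]
Compare 17 vs 12: take 12 from right. Merged: [7, 7, 9, 10, 12]
Compare 17 vs 21: take 17 from left. Merged: [7, 7, 9, 10, 12, 17]
Append remaining from right: [21, 23]. Merged: [7, 7, 9, 10, 12, 17, 21, 23]

Final merged array: [7, 7, 9, 10, 12, 17, 21, 23]
Total comparisons: 6

The merged array is [7, 7, 9, 10, 12, 17, 21, 23], requiring 6 comparisons. The merge step runs in O(n) time where n is the total number of elements.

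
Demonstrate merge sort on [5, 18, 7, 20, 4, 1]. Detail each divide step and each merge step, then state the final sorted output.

Merge sort trace:

Split: [5, 18, 7, 20, 4, 1] -> [5, 18, 7] and [20, 4, 1]
  Split: [5, 18, 7] -> [5] and [18, 7]
    Split: [18, 7] -> [18] and [7]
    Merge: [18] + [7] -> [7, 18]
  Merge: [5] + [7, 18] -> [5, 7, 18]
  Split: [20, 4, 1] -> [20] and [4, 1]
    Split: [4, 1] -> [4] and [1]
    Merge: [4] + [1] -> [1, 4]
  Merge: [20] + [1, 4] -> [1, 4, 20]
Merge: [5, 7, 18] + [1, 4, 20] -> [1, 4, 5, 7, 18, 20]

Final sorted array: [1, 4, 5, 7, 18, 20]

The merge sort proceeds by recursively splitting the array and merging sorted halves.
After all merges, the sorted array is [1, 4, 5, 7, 18, 20].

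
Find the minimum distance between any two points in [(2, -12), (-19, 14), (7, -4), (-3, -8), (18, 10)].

Computing all pairwise distances among 5 points:

d((2, -12), (-19, 14)) = 33.4215
d((2, -12), (7, -4)) = 9.434
d((2, -12), (-3, -8)) = 6.4031 <-- minimum
d((2, -12), (18, 10)) = 27.2029
d((-19, 14), (7, -4)) = 31.6228
d((-19, 14), (-3, -8)) = 27.2029
d((-19, 14), (18, 10)) = 37.2156
d((7, -4), (-3, -8)) = 10.7703
d((7, -4), (18, 10)) = 17.8045
d((-3, -8), (18, 10)) = 27.6586

Closest pair: (2, -12) and (-3, -8) with distance 6.4031

The closest pair is (2, -12) and (-3, -8) with Euclidean distance 6.4031. For 5 points, brute-force pairwise comparison is shown above. For large n, the divide-and-conquer algorithm (sort by x, recurse on halves, check the dividing strip) achieves O(n log n).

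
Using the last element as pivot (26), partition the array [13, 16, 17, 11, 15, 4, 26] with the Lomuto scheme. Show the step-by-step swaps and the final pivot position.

Lomuto partition with pivot = 26:

Initial array: [13, 16, 17, 11, 15, 4, 26]

arr[0]=13 <= 26: swap with position 0, array becomes [13, 16, 17, 11, 15, 4, 26]
arr[1]=16 <= 26: swap with position 1, array becomes [13, 16, 17, 11, 15, 4, 26]
arr[2]=17 <= 26: swap with position 2, array becomes [13, 16, 17, 11, 15, 4, 26]
arr[3]=11 <= 26: swap with position 3, array becomes [13, 16, 17, 11, 15, 4, 26]
arr[4]=15 <= 26: swap with position 4, array becomes [13, 16, 17, 11, 15, 4, 26]
arr[5]=4 <= 26: swap with position 5, array becomes [13, 16, 17, 11, 15, 4, 26]

Place pivot at position 6: [13, 16, 17, 11, 15, 4, 26]
Pivot position: 6

After partitioning with pivot 26, the array becomes [13, 16, 17, 11, 15, 4, 26]. The pivot is placed at index 6. All elements to the left of the pivot are <= 26, and all elements to the right are > 26.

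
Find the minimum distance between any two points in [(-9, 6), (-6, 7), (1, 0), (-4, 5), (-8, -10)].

Computing all pairwise distances among 5 points:

d((-9, 6), (-6, 7)) = 3.1623
d((-9, 6), (1, 0)) = 11.6619
d((-9, 6), (-4, 5)) = 5.099
d((-9, 6), (-8, -10)) = 16.0312
d((-6, 7), (1, 0)) = 9.8995
d((-6, 7), (-4, 5)) = 2.8284 <-- minimum
d((-6, 7), (-8, -10)) = 17.1172
d((1, 0), (-4, 5)) = 7.0711
d((1, 0), (-8, -10)) = 13.4536
d((-4, 5), (-8, -10)) = 15.5242

Closest pair: (-6, 7) and (-4, 5) with distance 2.8284

The closest pair is (-6, 7) and (-4, 5) with Euclidean distance 2.8284. For 5 points, brute-force pairwise comparison is shown above. For large n, the divide-and-conquer algorithm (sort by x, recurse on halves, check the dividing strip) achieves O(n log n).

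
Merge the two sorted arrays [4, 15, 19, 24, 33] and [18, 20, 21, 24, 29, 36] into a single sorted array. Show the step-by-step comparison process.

Merging process:

Compare 4 vs 18: take 4 from left. Merged: [4]
Compare 15 vs 18: take 15 from left. Merged: [4, 15]
Compare 19 vs 18: take 18 from right. Merged: [4, 15, 18]
Compare 19 vs 20: take 19 from left. Merged: [4, 15, 18, 19]
Compare 24 vs 20: take 20 from right. Merged: [4, 15, 18, 19, 20]
Compare 24 vs 21: take 21 from right. Merged: [4, 15, 18, 19, 20, 21]
Compare 24 vs 24: take 24 from left. Merged: [4, 15, 18, 19, 20, 21, 24]
Compare 33 vs 24: take 24 from right. Merged: [4, 15, 18, 19, 20, 21, 24, 24]
Compare 33 vs 29: take 29 from right. Merged: [4, 15, 18, 19, 20, 21, 24, 24, 29]
Compare 33 vs 36: take 33 from left. Merged: [4, 15, 18, 19, 20, 21, 24, 24, 29, 33]
Append remaining from right: [36]. Merged: [4, 15, 18, 19, 20, 21, 24, 24, 29, 33, 36]

Final merged array: [4, 15, 18, 19, 20, 21, 24, 24, 29, 33, 36]
Total comparisons: 10

The merged array is [4, 15, 18, 19, 20, 21, 24, 24, 29, 33, 36], requiring 10 comparisons. The merge step runs in O(n) time where n is the total number of elements.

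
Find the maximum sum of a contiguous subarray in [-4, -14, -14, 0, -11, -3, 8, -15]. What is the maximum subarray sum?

Using Kadane's algorithm on [-4, -14, -14, 0, -11, -3, 8, -15]:

Scanning through the array:
Position 1 (value -14): max_ending_here = -14, max_so_far = -4
Position 2 (value -14): max_ending_here = -14, max_so_far = -4
Position 3 (value 0): max_ending_here = 0, max_so_far = 0
Position 4 (value -11): max_ending_here = -11, max_so_far = 0
Position 5 (value -3): max_ending_here = -3, max_so_far = 0
Position 6 (value 8): max_ending_here = 8, max_so_far = 8
Position 7 (value -15): max_ending_here = -7, max_so_far = 8

Maximum subarray: [8]
Maximum sum: 8

The maximum subarray is [8] with sum 8. This subarray runs from index 6 to index 6.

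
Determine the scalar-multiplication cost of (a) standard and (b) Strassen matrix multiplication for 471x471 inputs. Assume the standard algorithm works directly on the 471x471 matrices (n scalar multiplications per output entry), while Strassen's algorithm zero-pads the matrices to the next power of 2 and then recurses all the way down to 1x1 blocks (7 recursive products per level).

Matrix multiplication for 471x471 matrices:

Strassen's algorithm requires power-of-2 dimensions. Pad 471x471 to 512x512 (next power of 2).

Standard algorithm: 471^3 = 104487111 multiplications
Strassen's algorithm: 7^(log2(512)) = 7^9 = 40353607 multiplications
Savings: 104487111 - 40353607 = 64133504 multiplications

Standard: 104487111 multiplications (471^3). Strassen: 40353607 multiplications (7^9, after padding to 512x512). Strassen reduces 8 recursive multiplications to 7 at each level.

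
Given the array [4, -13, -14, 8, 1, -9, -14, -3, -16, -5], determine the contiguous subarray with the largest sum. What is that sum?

Using Kadane's algorithm on [4, -13, -14, 8, 1, -9, -14, -3, -16, -5]:

Scanning through the array:
Position 1 (value -13): max_ending_here = -9, max_so_far = 4
Position 2 (value -14): max_ending_here = -14, max_so_far = 4
Position 3 (value 8): max_ending_here = 8, max_so_far = 8
Position 4 (value 1): max_ending_here = 9, max_so_far = 9
Position 5 (value -9): max_ending_here = 0, max_so_far = 9
Position 6 (value -14): max_ending_here = -14, max_so_far = 9
Position 7 (value -3): max_ending_here = -3, max_so_far = 9
Position 8 (value -16): max_ending_here = -16, max_so_far = 9
Position 9 (value -5): max_ending_here = -5, max_so_far = 9

Maximum subarray: [8, 1]
Maximum sum: 9

The maximum subarray is [8, 1] with sum 9. This subarray runs from index 3 to index 4.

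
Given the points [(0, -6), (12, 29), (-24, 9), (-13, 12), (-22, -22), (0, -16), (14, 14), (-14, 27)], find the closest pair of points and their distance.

Computing all pairwise distances among 8 points:

d((0, -6), (12, 29)) = 37.0
d((0, -6), (-24, 9)) = 28.3019
d((0, -6), (-13, 12)) = 22.2036
d((0, -6), (-22, -22)) = 27.2029
d((0, -6), (0, -16)) = 10.0 <-- minimum
d((0, -6), (14, 14)) = 24.4131
d((0, -6), (-14, 27)) = 35.8469
d((12, 29), (-24, 9)) = 41.1825
d((12, 29), (-13, 12)) = 30.2324
d((12, 29), (-22, -22)) = 61.2944
d((12, 29), (0, -16)) = 46.5725
d((12, 29), (14, 14)) = 15.1327
d((12, 29), (-14, 27)) = 26.0768
d((-24, 9), (-13, 12)) = 11.4018
d((-24, 9), (-22, -22)) = 31.0644
d((-24, 9), (0, -16)) = 34.6554
d((-24, 9), (14, 14)) = 38.3275
d((-24, 9), (-14, 27)) = 20.5913
d((-13, 12), (-22, -22)) = 35.171
d((-13, 12), (0, -16)) = 30.8707
d((-13, 12), (14, 14)) = 27.074
d((-13, 12), (-14, 27)) = 15.0333
d((-22, -22), (0, -16)) = 22.8035
d((-22, -22), (14, 14)) = 50.9117
d((-22, -22), (-14, 27)) = 49.6488
d((0, -16), (14, 14)) = 33.1059
d((0, -16), (-14, 27)) = 45.2217
d((14, 14), (-14, 27)) = 30.8707

Closest pair: (0, -6) and (0, -16) with distance 10.0

The closest pair is (0, -6) and (0, -16) with Euclidean distance 10.0. For 8 points, brute-force pairwise comparison is shown above. For large n, the divide-and-conquer algorithm (sort by x, recurse on halves, check the dividing strip) achieves O(n log n).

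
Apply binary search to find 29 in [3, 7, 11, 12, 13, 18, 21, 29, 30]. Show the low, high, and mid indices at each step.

Binary search for 29 in [3, 7, 11, 12, 13, 18, 21, 29, 30]:

lo=0, hi=8, mid=4, arr[mid]=13 -> 13 < 29, search right half
lo=5, hi=8, mid=6, arr[mid]=21 -> 21 < 29, search right half
lo=7, hi=8, mid=7, arr[mid]=29 -> Found target at index 7!

Binary search finds 29 at index 7 after 3 comparisons. The search repeatedly halves the search space by comparing with the middle element.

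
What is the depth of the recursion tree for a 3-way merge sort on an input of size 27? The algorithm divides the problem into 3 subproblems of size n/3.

For divide and conquer with division factor 3:

Problem sizes at each level:
Level 0: 27
Level 1: 9
Level 2: 3
Level 3: 1

The root is level 0 and the size-1 base case is level 3 (the tree spans levels 0 through 3, i.e. 4 levels counting the root), so the depth is the number of divisions: log_3(27) = 3

The recursion tree depth is log_3(27) = 3. At each level, the problem size is divided by 3, so it takes 3 divisions to reduce to a base case of size 1. The algorithm makes 3 recursive calls at each level.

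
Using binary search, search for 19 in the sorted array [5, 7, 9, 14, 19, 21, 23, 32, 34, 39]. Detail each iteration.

Binary search for 19 in [5, 7, 9, 14, 19, 21, 23, 32, 34, 39]:

lo=0, hi=9, mid=4, arr[mid]=19 -> Found target at index 4!

Binary search finds 19 at index 4 after 1 comparisons. The search repeatedly halves the search space by comparing with the middle element.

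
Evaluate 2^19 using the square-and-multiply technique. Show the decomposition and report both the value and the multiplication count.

Computing 2^19 by squaring (build up from 2^1; each line after the first costs one multiplication):

2^1 = 2
2^2 = (2^1)^2 = 2^2 = 4
2^4 = (2^2)^2 = 4^2 = 16
2^8 = (2^4)^2 = 16^2 = 256
2^9 = 2 * 2^8 = 2 * 256 = 512
2^18 = (2^9)^2 = 512^2 = 262144
2^19 = 2 * 2^18 = 2 * 262144 = 524288

Result: 524288
Multiplications needed: 6 (6 lines after 2^1)

2^19 = 524288. Using exponentiation by squaring, this requires 6 multiplications. The key idea: if the exponent is even, square the half-power; if odd, multiply by the base once.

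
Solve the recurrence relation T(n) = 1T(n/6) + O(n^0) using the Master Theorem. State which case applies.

Master Theorem for T(n) = 1T(n/6) + O(n^0):

a = 1, b = 6, c = 0
log_b(a) = log_6(1) = 0.0000

Case 2: c = 0 = log_6(1) = 0.0000
T(n) = O(n^0 log n) = O(log n)

For T(n) = 1T(n/6) + O(n^0): log_6(1) = 0.0000. This is Case 2 of the Master Theorem (c = log_b(a), equal work at all levels), giving O(log n).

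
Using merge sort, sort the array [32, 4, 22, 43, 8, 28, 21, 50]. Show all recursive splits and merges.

Merge sort trace:

Split: [32, 4, 22, 43, 8, 28, 21, 50] -> [32, 4, 22, 43] and [8, 28, 21, 50]
  Split: [32, 4, 22, 43] -> [32, 4] and [22, 43]
    Split: [32, 4] -> [32] and [4]
    Merge: [32] + [4] -> [4, 32]
    Split: [22, 43] -> [22] and [43]
    Merge: [22] + [43] -> [22, 43]
  Merge: [4, 32] + [22, 43] -> [4, 22, 32, 43]
  Split: [8, 28, 21, 50] -> [8, 28] and [21, 50]
    Split: [8, 28] -> [8] and [28]
    Merge: [8] + [28] -> [8, 28]
    Split: [21, 50] -> [21] and [50]
    Merge: [21] + [50] -> [21, 50]
  Merge: [8, 28] + [21, 50] -> [8, 21, 28, 50]
Merge: [4, 22, 32, 43] + [8, 21, 28, 50] -> [4, 8, 21, 22, 28, 32, 43, 50]

Final sorted array: [4, 8, 21, 22, 28, 32, 43, 50]

The merge sort proceeds by recursively splitting the array and merging sorted halves.
After all merges, the sorted array is [4, 8, 21, 22, 28, 32, 43, 50].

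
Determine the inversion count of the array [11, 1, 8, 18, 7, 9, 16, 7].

Finding inversions in [11, 1, 8, 18, 7, 9, 16, 7]:

(0, 1): arr[0]=11 > arr[1]=1
(0, 2): arr[0]=11 > arr[2]=8
(0, 4): arr[0]=11 > arr[4]=7
(0, 5): arr[0]=11 > arr[5]=9
(0, 7): arr[0]=11 > arr[7]=7
(2, 4): arr[2]=8 > arr[4]=7
(2, 7): arr[2]=8 > arr[7]=7
(3, 4): arr[3]=18 > arr[4]=7
(3, 5): arr[3]=18 > arr[5]=9
(3, 6): arr[3]=18 > arr[6]=16
(3, 7): arr[3]=18 > arr[7]=7
(5, 7): arr[5]=9 > arr[7]=7
(6, 7): arr[6]=16 > arr[7]=7

Total inversions: 13

The array has 13 inversion(s): (0,1), (0,2), (0,4), (0,5), (0,7), (2,4), (2,7), (3,4), (3,5), (3,6), (3,7), (5,7), (6,7). Each pair (i,j) satisfies i < j and arr[i] > arr[j].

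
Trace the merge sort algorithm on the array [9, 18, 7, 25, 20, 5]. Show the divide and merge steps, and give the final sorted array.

Merge sort trace:

Split: [9, 18, 7, 25, 20, 5] -> [9, 18, 7] and [25, 20, 5]
  Split: [9, 18, 7] -> [9] and [18, 7]
    Split: [18, 7] -> [18] and [7]
    Merge: [18] + [7] -> [7, 18]
  Merge: [9] + [7, 18] -> [7, 9, 18]
  Split: [25, 20, 5] -> [25] and [20, 5]
    Split: [20, 5] -> [20] and [5]
    Merge: [20] + [5] -> [5, 20]
  Merge: [25] + [5, 20] -> [5, 20, 25]
Merge: [7, 9, 18] + [5, 20, 25] -> [5, 7, 9, 18, 20, 25]

Final sorted array: [5, 7, 9, 18, 20, 25]

The merge sort proceeds by recursively splitting the array and merging sorted halves.
After all merges, the sorted array is [5, 7, 9, 18, 20, 25].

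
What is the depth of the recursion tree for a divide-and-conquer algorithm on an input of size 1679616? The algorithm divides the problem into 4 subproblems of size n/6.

For divide and conquer with division factor 6:

Problem sizes at each level:
Level 0: 1679616
Level 1: 279936
Level 2: 46656
Level 3: 7776
Level 4: 1296
Level 5: 216
Level 6: 36
Level 7: 6
Level 8: 1

The root is level 0 and the size-1 base case is level 8 (the tree spans levels 0 through 8, i.e. 9 levels counting the root), so the depth is the number of divisions: log_6(1679616) = 8

The recursion tree depth is log_6(1679616) = 8. At each level, the problem size is divided by 6, so it takes 8 divisions to reduce to a base case of size 1. The algorithm makes 4 recursive calls at each level.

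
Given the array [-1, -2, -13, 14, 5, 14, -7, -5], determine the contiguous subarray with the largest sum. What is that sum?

Using Kadane's algorithm on [-1, -2, -13, 14, 5, 14, -7, -5]:

Scanning through the array:
Position 1 (value -2): max_ending_here = -2, max_so_far = -1
Position 2 (value -13): max_ending_here = -13, max_so_far = -1
Position 3 (value 14): max_ending_here = 14, max_so_far = 14
Position 4 (value 5): max_ending_here = 19, max_so_far = 19
Position 5 (value 14): max_ending_here = 33, max_so_far = 33
Position 6 (value -7): max_ending_here = 26, max_so_far = 33
Position 7 (value -5): max_ending_here = 21, max_so_far = 33

Maximum subarray: [14, 5, 14]
Maximum sum: 33

The maximum subarray is [14, 5, 14] with sum 33. This subarray runs from index 3 to index 5.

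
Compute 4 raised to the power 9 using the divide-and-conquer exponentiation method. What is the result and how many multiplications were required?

Computing 4^9 by squaring (build up from 4^1; each line after the first costs one multiplication):

4^1 = 4
4^2 = (4^1)^2 = 4^2 = 16
4^4 = (4^2)^2 = 16^2 = 256
4^8 = (4^4)^2 = 256^2 = 65536
4^9 = 4 * 4^8 = 4 * 65536 = 262144

Result: 262144
Multiplications needed: 4 (4 lines after 4^1)

4^9 = 262144. Using exponentiation by squaring, this requires 4 multiplications. The key idea: if the exponent is even, square the half-power; if odd, multiply by the base once.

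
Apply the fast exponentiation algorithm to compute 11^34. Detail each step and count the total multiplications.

Computing 11^34 by squaring (build up from 11^1; each line after the first costs one multiplication):

11^1 = 11
11^2 = (11^1)^2 = 11^2 = 121
11^4 = (11^2)^2 = 121^2 = 14641
11^8 = (11^4)^2 = 14641^2 = 214358881
11^16 = (11^8)^2 = 214358881^2 = 45949729863572161
11^17 = 11 * 11^16 = 11 * 45949729863572161 = 505447028499293771
11^34 = (11^17)^2 = 505447028499293771^2 = 255476698618765889551019445759400441

Result: 255476698618765889551019445759400441
Multiplications needed: 6 (6 lines after 11^1)

11^34 = 255476698618765889551019445759400441. Using exponentiation by squaring, this requires 6 multiplications. The key idea: if the exponent is even, square the half-power; if odd, multiply by the base once.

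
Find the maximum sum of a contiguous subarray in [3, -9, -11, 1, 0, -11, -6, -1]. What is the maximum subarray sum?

Using Kadane's algorithm on [3, -9, -11, 1, 0, -11, -6, -1]:

Scanning through the array:
Position 1 (value -9): max_ending_here = -6, max_so_far = 3
Position 2 (value -11): max_ending_here = -11, max_so_far = 3
Position 3 (value 1): max_ending_here = 1, max_so_far = 3
Position 4 (value 0): max_ending_here = 1, max_so_far = 3
Position 5 (value -11): max_ending_here = -10, max_so_far = 3
Position 6 (value -6): max_ending_here = -6, max_so_far = 3
Position 7 (value -1): max_ending_here = -1, max_so_far = 3

Maximum subarray: [3]
Maximum sum: 3

The maximum subarray is [3] with sum 3. This subarray runs from index 0 to index 0.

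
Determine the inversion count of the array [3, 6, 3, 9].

Finding inversions in [3, 6, 3, 9]:

(1, 2): arr[1]=6 > arr[2]=3

Total inversions: 1

The array has 1 inversion(s): (1,2). Each pair (i,j) satisfies i < j and arr[i] > arr[j].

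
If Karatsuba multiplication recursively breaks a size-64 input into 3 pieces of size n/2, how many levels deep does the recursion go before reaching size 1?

For divide and conquer with division factor 2:

Problem sizes at each level:
Level 0: 64
Level 1: 32
Level 2: 16
Level 3: 8
Level 4: 4
Level 5: 2
Level 6: 1

The root is level 0 and the size-1 base case is level 6 (the tree spans levels 0 through 6, i.e. 7 levels counting the root), so the depth is the number of divisions: log_2(64) = 6

The recursion tree depth is log_2(64) = 6. At each level, the problem size is divided by 2, so it takes 6 divisions to reduce to a base case of size 1. The algorithm makes 3 recursive calls at each level.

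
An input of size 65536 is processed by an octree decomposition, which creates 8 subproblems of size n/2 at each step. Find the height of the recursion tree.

For divide and conquer with division factor 2:

Problem sizes at each level:
Level 0: 65536
Level 1: 32768
Level 2: 16384
Level 3: 8192
Level 4: 4096
Level 5: 2048
Level 6: 1024
Level 7: 512
Level 8: 256
Level 9: 128
Level 10: 64
Level 11: 32
Level 12: 16
Level 13: 8
Level 14: 4
Level 15: 2
Level 16: 1

The root is level 0 and the size-1 base case is level 16 (the tree spans levels 0 through 16, i.e. 17 levels counting the root), so the depth is the number of divisions: log_2(65536) = 16

The recursion tree depth is log_2(65536) = 16. At each level, the problem size is divided by 2, so it takes 16 divisions to reduce to a base case of size 1. The algorithm makes 8 recursive calls at each level.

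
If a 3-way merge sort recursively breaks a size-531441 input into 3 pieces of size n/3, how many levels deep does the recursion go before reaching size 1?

For divide and conquer with division factor 3:

Problem sizes at each level:
Level 0: 531441
Level 1: 177147
Level 2: 59049
Level 3: 19683
Level 4: 6561
Level 5: 2187
Level 6: 729
Level 7: 243
Level 8: 81
Level 9: 27
Level 10: 9
Level 11: 3
Level 12: 1

The root is level 0 and the size-1 base case is level 12 (the tree spans levels 0 through 12, i.e. 13 levels counting the root), so the depth is the number of divisions: log_3(531441) = 12

The recursion tree depth is log_3(531441) = 12. At each level, the problem size is divided by 3, so it takes 12 divisions to reduce to a base case of size 1. The algorithm makes 3 recursive calls at each level.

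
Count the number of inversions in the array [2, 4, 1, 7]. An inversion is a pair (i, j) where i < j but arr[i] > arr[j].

Finding inversions in [2, 4, 1, 7]:

(0, 2): arr[0]=2 > arr[2]=1
(1, 2): arr[1]=4 > arr[2]=1

Total inversions: 2

The array has 2 inversion(s): (0,2), (1,2). Each pair (i,j) satisfies i < j and arr[i] > arr[j].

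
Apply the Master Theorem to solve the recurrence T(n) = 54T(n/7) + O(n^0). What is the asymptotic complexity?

Master Theorem for T(n) = 54T(n/7) + O(n^0):

a = 54, b = 7, c = 0
log_b(a) = log_7(54) = 2.0499

Case 1: c = 0 < log_7(54) = 2.0499
T(n) = O(n^(log_7 54))

For T(n) = 54T(n/7) + O(n^0): log_7(54) = 2.0499. This is Case 1 of the Master Theorem (c < log_b(a), work dominated by leaves), giving O(n^(log_7 54)).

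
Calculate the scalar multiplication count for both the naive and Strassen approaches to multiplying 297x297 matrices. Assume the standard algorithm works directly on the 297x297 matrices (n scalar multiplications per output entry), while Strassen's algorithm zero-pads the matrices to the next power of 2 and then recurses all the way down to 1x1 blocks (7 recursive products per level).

Matrix multiplication for 297x297 matrices:

Strassen's algorithm requires power-of-2 dimensions. Pad 297x297 to 512x512 (next power of 2).

Standard algorithm: 297^3 = 26198073 multiplications
Strassen's algorithm: 7^(log2(512)) = 7^9 = 40353607 multiplications
Difference: 26198073 - 40353607 = -14155534 (Strassen uses MORE here due to padding overhead — for small or just-over-power-of-2 n, padding can outweigh the per-level savings)

Standard: 26198073 multiplications (297^3). Strassen: 40353607 multiplications (7^9, after padding to 512x512). Strassen reduces 8 recursive multiplications to 7 at each level.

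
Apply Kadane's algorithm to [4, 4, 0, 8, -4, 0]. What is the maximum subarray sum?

Using Kadane's algorithm on [4, 4, 0, 8, -4, 0]:

Scanning through the array:
Position 1 (value 4): max_ending_here = 8, max_so_far = 8
Position 2 (value 0): max_ending_here = 8, max_so_far = 8
Position 3 (value 8): max_ending_here = 16, max_so_far = 16
Position 4 (value -4): max_ending_here = 12, max_so_far = 16
Position 5 (value 0): max_ending_here = 12, max_so_far = 16

Maximum subarray: [4, 4, 0, 8]
Maximum sum: 16

The maximum subarray is [4, 4, 0, 8] with sum 16. This subarray runs from index 0 to index 3.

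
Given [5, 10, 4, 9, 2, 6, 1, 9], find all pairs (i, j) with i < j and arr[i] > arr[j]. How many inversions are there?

Finding inversions in [5, 10, 4, 9, 2, 6, 1, 9]:

(0, 2): arr[0]=5 > arr[2]=4
(0, 4): arr[0]=5 > arr[4]=2
(0, 6): arr[0]=5 > arr[6]=1
(1, 2): arr[1]=10 > arr[2]=4
(1, 3): arr[1]=10 > arr[3]=9
(1, 4): arr[1]=10 > arr[4]=2
(1, 5): arr[1]=10 > arr[5]=6
(1, 6): arr[1]=10 > arr[6]=1
(1, 7): arr[1]=10 > arr[7]=9
(2, 4): arr[2]=4 > arr[4]=2
(2, 6): arr[2]=4 > arr[6]=1
(3, 4): arr[3]=9 > arr[4]=2
(3, 5): arr[3]=9 > arr[5]=6
(3, 6): arr[3]=9 > arr[6]=1
(4, 6): arr[4]=2 > arr[6]=1
(5, 6): arr[5]=6 > arr[6]=1

Total inversions: 16

The array has 16 inversion(s): (0,2), (0,4), (0,6), (1,2), (1,3), (1,4), (1,5), (1,6), (1,7), (2,4), (2,6), (3,4), (3,5), (3,6), (4,6), (5,6). Each pair (i,j) satisfies i < j and arr[i] > arr[j].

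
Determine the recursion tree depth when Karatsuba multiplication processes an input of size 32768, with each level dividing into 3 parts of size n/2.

For divide and conquer with division factor 2:

Problem sizes at each level:
Level 0: 32768
Level 1: 16384
Level 2: 8192
Level 3: 4096
Level 4: 2048
Level 5: 1024
Level 6: 512
Level 7: 256
Level 8: 128
Level 9: 64
Level 10: 32
Level 11: 16
Level 12: 8
Level 13: 4
Level 14: 2
Level 15: 1

The root is level 0 and the size-1 base case is level 15 (the tree spans levels 0 through 15, i.e. 16 levels counting the root), so the depth is the number of divisions: log_2(32768) = 15

The recursion tree depth is log_2(32768) = 15. At each level, the problem size is divided by 2, so it takes 15 divisions to reduce to a base case of size 1. The algorithm makes 3 recursive calls at each level.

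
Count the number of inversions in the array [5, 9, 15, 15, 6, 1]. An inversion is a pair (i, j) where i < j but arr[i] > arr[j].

Finding inversions in [5, 9, 15, 15, 6, 1]:

(0, 5): arr[0]=5 > arr[5]=1
(1, 4): arr[1]=9 > arr[4]=6
(1, 5): arr[1]=9 > arr[5]=1
(2, 4): arr[2]=15 > arr[4]=6
(2, 5): arr[2]=15 > arr[5]=1
(3, 4): arr[3]=15 > arr[4]=6
(3, 5): arr[3]=15 > arr[5]=1
(4, 5): arr[4]=6 > arr[5]=1

Total inversions: 8

The array has 8 inversion(s): (0,5), (1,4), (1,5), (2,4), (2,5), (3,4), (3,5), (4,5). Each pair (i,j) satisfies i < j and arr[i] > arr[j].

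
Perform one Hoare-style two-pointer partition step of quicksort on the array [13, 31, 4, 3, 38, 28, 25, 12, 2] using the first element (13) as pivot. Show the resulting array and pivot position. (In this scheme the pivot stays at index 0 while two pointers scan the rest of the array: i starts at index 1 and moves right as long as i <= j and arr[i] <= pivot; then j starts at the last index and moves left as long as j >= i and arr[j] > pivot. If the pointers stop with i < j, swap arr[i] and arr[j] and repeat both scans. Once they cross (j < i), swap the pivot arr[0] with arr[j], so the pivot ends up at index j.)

Hoare-style two-pointer partition with pivot = 13:

Initial array: [13, 31, 4, 3, 38, 28, 25, 12, 2]

Pointers start at i = 1, j = 8.
i stops at index 1 (arr[1]=31 > 13), j stops at index 8 (arr[8]=2 <= 13): swap arr[1] and arr[8], array becomes [13, 2, 4, 3, 38, 28, 25, 12, 31]
i stops at index 4 (arr[4]=38 > 13), j stops at index 7 (arr[7]=12 <= 13): swap arr[4] and arr[7], array becomes [13, 2, 4, 3, 12, 28, 25, 38, 31]
i ends at 5, j ends at 4: the pointers have crossed (j < i), so scanning stops.

Swap pivot arr[0] with arr[4] to place pivot at position 4: [12, 2, 4, 3, 13, 28, 25, 38, 31]
Pivot position: 4

After partitioning with pivot 13, the array becomes [12, 2, 4, 3, 13, 28, 25, 38, 31]. The pivot is placed at index 4. All elements to the left of the pivot are <= 13, and all elements to the right are > 13.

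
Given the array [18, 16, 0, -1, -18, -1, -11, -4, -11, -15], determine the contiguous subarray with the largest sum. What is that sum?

Using Kadane's algorithm on [18, 16, 0, -1, -18, -1, -11, -4, -11, -15]:

Scanning through the array:
Position 1 (value 16): max_ending_here = 34, max_so_far = 34
Position 2 (value 0): max_ending_here = 34, max_so_far = 34
Position 3 (value -1): max_ending_here = 33, max_so_far = 34
Position 4 (value -18): max_ending_here = 15, max_so_far = 34
Position 5 (value -1): max_ending_here = 14, max_so_far = 34
Position 6 (value -11): max_ending_here = 3, max_so_far = 34
Position 7 (value -4): max_ending_here = -1, max_so_far = 34
Position 8 (value -11): max_ending_here = -11, max_so_far = 34
Position 9 (value -15): max_ending_here = -15, max_so_far = 34

Maximum subarray: [18, 16]
Maximum sum: 34

The maximum subarray is [18, 16] with sum 34. This subarray runs from index 0 to index 1.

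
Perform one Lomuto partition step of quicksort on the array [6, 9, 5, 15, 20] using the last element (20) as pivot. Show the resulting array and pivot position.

Lomuto partition with pivot = 20:

Initial array: [6, 9, 5, 15, 20]

arr[0]=6 <= 20: swap with position 0, array becomes [6, 9, 5, 15, 20]
arr[1]=9 <= 20: swap with position 1, array becomes [6, 9, 5, 15, 20]
arr[2]=5 <= 20: swap with position 2, array becomes [6, 9, 5, 15, 20]
arr[3]=15 <= 20: swap with position 3, array becomes [6, 9, 5, 15, 20]

Place pivot at position 4: [6, 9, 5, 15, 20]
Pivot position: 4

After partitioning with pivot 20, the array becomes [6, 9, 5, 15, 20]. The pivot is placed at index 4. All elements to the left of the pivot are <= 20, and all elements to the right are > 20.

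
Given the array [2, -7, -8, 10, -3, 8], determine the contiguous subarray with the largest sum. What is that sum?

Using Kadane's algorithm on [2, -7, -8, 10, -3, 8]:

Scanning through the array:
Position 1 (value -7): max_ending_here = -5, max_so_far = 2
Position 2 (value -8): max_ending_here = -8, max_so_far = 2
Position 3 (value 10): max_ending_here = 10, max_so_far = 10
Position 4 (value -3): max_ending_here = 7, max_so_far = 10
Position 5 (value 8): max_ending_here = 15, max_so_far = 15

Maximum subarray: [10, -3, 8]
Maximum sum: 15

The maximum subarray is [10, -3, 8] with sum 15. This subarray runs from index 3 to index 5.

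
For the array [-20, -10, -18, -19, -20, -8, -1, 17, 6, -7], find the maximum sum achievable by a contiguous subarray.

Using Kadane's algorithm on [-20, -10, -18, -19, -20, -8, -1, 17, 6, -7]:

Scanning through the array:
Position 1 (value -10): max_ending_here = -10, max_so_far = -10
Position 2 (value -18): max_ending_here = -18, max_so_far = -10
Position 3 (value -19): max_ending_here = -19, max_so_far = -10
Position 4 (value -20): max_ending_here = -20, max_so_far = -10
Position 5 (value -8): max_ending_here = -8, max_so_far = -8
Position 6 (value -1): max_ending_here = -1, max_so_far = -1
Position 7 (value 17): max_ending_here = 17, max_so_far = 17
Position 8 (value 6): max_ending_here = 23, max_so_far = 23
Position 9 (value -7): max_ending_here = 16, max_so_far = 23

Maximum subarray: [17, 6]
Maximum sum: 23

The maximum subarray is [17, 6] with sum 23. This subarray runs from index 7 to index 8.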